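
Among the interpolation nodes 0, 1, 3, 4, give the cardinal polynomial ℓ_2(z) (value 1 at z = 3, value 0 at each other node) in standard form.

ℓ_2(z) = z(z - 1)(z - 4) / [(3)·(2)·(-1)]
       = (z^3 - 5z^2 + 4z) / (-6)

ℓ_2(z) = -(1/6)z^3 + (5/6)z^2 - (2/3)z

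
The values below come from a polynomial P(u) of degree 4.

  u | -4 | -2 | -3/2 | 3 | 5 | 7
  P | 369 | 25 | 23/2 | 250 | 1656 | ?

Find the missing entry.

The 5 known values determine P uniquely (degree ≤ 4).
Evaluate each Lagrange basis at u = 7:
L_0(7) = (9)·(17/2)·(4)·(2)/[(-2)·(-5/2)·(-7)·(-9)] = 68/35
L_1(7) = (11)·(17/2)·(4)·(2)/[(2)·(-1/2)·(-5)·(-7)] = -748/35
L_2(7) = (11)·(9)·(4)·(2)/[(5/2)·(1/2)·(-9/2)·(-13/2)] = 1408/65
L_3(7) = (11)·(9)·(17/2)·(2)/[(7)·(5)·(9/2)·(-2)] = -187/35
L_4(7) = (11)·(9)·(17/2)·(4)/[(9)·(7)·(13/2)·(2)] = 374/91
Sum: 369·(68/35) + 25·(-748/35) + 23/2·(1408/65) + 250·(-187/35) + 1656·(374/91) = 5902

5902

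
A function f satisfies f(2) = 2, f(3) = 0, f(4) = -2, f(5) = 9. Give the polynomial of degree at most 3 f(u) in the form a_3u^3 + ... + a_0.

f(u) = (13/6)u^3 - (39/2)u^2 + (163/3)u - 46

L_0(u) = (u - 3)(u - 4)(u - 5) / [-6] = -(1/6)u^3 + 2u^2 - (47/6)u + 10
L_1(u) = (u - 2)(u - 4)(u - 5) / [2] = (1/2)u^3 - (11/2)u^2 + 19u - 20
L_2(u) = (u - 2)(u - 3)(u - 5) / [-2] = -(1/2)u^3 + 5u^2 - (31/2)u + 15
L_3(u) = (u - 2)(u - 3)(u - 4) / [6] = (1/6)u^3 - (3/2)u^2 + (13/3)u - 4
f(u) = 2·L_0 + 0·L_1 + (-2)·L_2 + 9·L_3
  2·L_0(u) = -(1/3)u^3 + 4u^2 - (47/3)u + 20
  0·L_1(u) = 0
  (-2)·L_2(u) = u^3 - 10u^2 + 31u - 30
  9·L_3(u) = (3/2)u^3 - (27/2)u^2 + 39u - 36
Adding term by term: (13/6)u^3 - (39/2)u^2 + (163/3)u - 46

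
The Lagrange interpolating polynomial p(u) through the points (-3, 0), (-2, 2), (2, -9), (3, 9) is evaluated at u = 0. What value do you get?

Evaluate each Lagrange basis at u = 0:
L_0(0) = (2)·(-2)·(-3)/[(-1)·(-5)·(-6)] = -2/5
L_1(0) = (3)·(-2)·(-3)/[(1)·(-4)·(-5)] = 9/10
L_2(0) = (3)·(2)·(-3)/[(5)·(4)·(-1)] = 9/10
L_3(0) = (3)·(2)·(-2)/[(6)·(5)·(1)] = -2/5
Sum: 0 + 2·(9/10) + (-9)·(9/10) + 9·(-2/5) = -99/10

-99/10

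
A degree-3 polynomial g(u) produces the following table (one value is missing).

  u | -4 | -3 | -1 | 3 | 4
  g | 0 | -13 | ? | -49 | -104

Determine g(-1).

The 4 known values determine g uniquely (degree ≤ 3).
Evaluate each Lagrange basis at u = -1:
L_0(-1) = (2)·(-4)·(-5)/[(-1)·(-7)·(-8)] = -5/7
L_1(-1) = (3)·(-4)·(-5)/[(1)·(-6)·(-7)] = 10/7
L_2(-1) = (3)·(2)·(-5)/[(7)·(6)·(-1)] = 5/7
L_3(-1) = (3)·(2)·(-4)/[(8)·(7)·(1)] = -3/7
Sum: 0 + (-13)·(10/7) + (-49)·(5/7) + (-104)·(-3/7) = -9

-9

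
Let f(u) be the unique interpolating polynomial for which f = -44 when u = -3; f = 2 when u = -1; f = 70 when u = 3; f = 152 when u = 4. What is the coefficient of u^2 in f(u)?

1

Build the Lagrange basis polynomials:
L_0(u) = (u + 1)(u - 3)(u - 4) / [-84] = -(1/84)u^3 + (1/14)u^2 - (5/84)u - 1/7
L_1(u) = (u + 3)(u - 3)(u - 4) / [40] = (1/40)u^3 - (1/10)u^2 - (9/40)u + 9/10
L_2(u) = (u + 3)(u + 1)(u - 4) / [-24] = -(1/24)u^3 + (13/24)u + 1/2
L_3(u) = (u + 3)(u + 1)(u - 3) / [35] = (1/35)u^3 + (1/35)u^2 - (9/35)u - 9/35
f(u) = (-44)·L_0 + 2·L_1 + 70·L_2 + 152·L_3
Only the coefficient of u^2 is needed; take it from each L_i and combine:
(-44)·(1/14) + 2·(-1/10) + 70·(0) + 152·(1/35) = 1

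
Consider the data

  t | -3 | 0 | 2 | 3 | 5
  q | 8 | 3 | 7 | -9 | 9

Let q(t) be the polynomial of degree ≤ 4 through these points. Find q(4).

Evaluate each Lagrange basis at t = 4:
L_0(4) = (4)·(2)·(1)·(-1)/[(-3)·(-5)·(-6)·(-8)] = -1/90
L_1(4) = (7)·(2)·(1)·(-1)/[(3)·(-2)·(-3)·(-5)] = 7/45
L_2(4) = (7)·(4)·(1)·(-1)/[(5)·(2)·(-1)·(-3)] = -14/15
L_3(4) = (7)·(4)·(2)·(-1)/[(6)·(3)·(1)·(-2)] = 14/9
L_4(4) = (7)·(4)·(2)·(1)/[(8)·(5)·(3)·(2)] = 7/30
Sum: 8·(-1/90) + 3·(7/45) + 7·(-14/15) + (-9)·(14/9) + 9·(7/30) = -325/18

-325/18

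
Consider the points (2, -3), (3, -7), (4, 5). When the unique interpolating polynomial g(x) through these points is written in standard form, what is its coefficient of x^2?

8

The leading coefficient equals the top divided difference g[2,3,4].
g[2,3] = (-7 - (-3)) / (3 - 2) = -4
g[3,4] = (5 - (-7)) / (4 - 3) = 12
g[2,3,4] = (12 - (-4)) / (4 - 2) = 8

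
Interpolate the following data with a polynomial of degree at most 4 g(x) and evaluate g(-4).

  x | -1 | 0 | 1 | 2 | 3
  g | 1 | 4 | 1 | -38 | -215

Evaluate each Lagrange basis at x = -4:
L_0(-4) = (-4)·(-5)·(-6)·(-7)/[(-1)·(-2)·(-3)·(-4)] = 35
L_1(-4) = (-3)·(-5)·(-6)·(-7)/[(1)·(-1)·(-2)·(-3)] = -105
L_2(-4) = (-3)·(-4)·(-6)·(-7)/[(2)·(1)·(-1)·(-2)] = 126
L_3(-4) = (-3)·(-4)·(-5)·(-7)/[(3)·(2)·(1)·(-1)] = -70
L_4(-4) = (-3)·(-4)·(-5)·(-6)/[(4)·(3)·(2)·(1)] = 15
Sum: 1·(35) + 4·(-105) + 1·(126) + (-38)·(-70) + (-215)·(15) = -824

-824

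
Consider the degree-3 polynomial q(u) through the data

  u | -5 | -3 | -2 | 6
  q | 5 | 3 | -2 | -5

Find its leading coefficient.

L_0(u) = (u + 3)(u + 2)(u - 6) / [-66] = -(1/66)u^3 + (1/66)u^2 + (4/11)u + 6/11
L_1(u) = (u + 5)(u + 2)(u - 6) / [18] = (1/18)u^3 + (1/18)u^2 - (16/9)u - 10/3
L_2(u) = (u + 5)(u + 3)(u - 6) / [-24] = -(1/24)u^3 - (1/12)u^2 + (11/8)u + 15/4
L_3(u) = (u + 5)(u + 3)(u + 2) / [792] = (1/792)u^3 + (5/396)u^2 + (31/792)u + 5/132
q(u) = 5·L_0 + 3·L_1 + (-2)·L_2 + (-5)·L_3
Only the coefficient of u^3 is needed; take it from each L_i and combine:
5·(-1/66) + 3·(1/18) + (-2)·(-1/24) + (-5)·(1/792) = 133/792

133/792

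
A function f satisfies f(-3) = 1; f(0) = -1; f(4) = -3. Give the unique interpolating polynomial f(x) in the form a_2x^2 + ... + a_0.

Newton's divided differences:
f[-3,0] = (-1 - 1) / (0 - (-3)) = -2/3
f[0,4] = (-3 - (-1)) / (4 - 0) = -1/2
f[-3,0,4] = (-1/2 - (-2/3)) / (4 - (-3)) = 1/42
f(x) = 1 + (-2/3)·(x + 3) + (1/42)·(x + 3)x
Expanding: f(x) = (1/42)x^2 - (25/42)x - 1

f(x) = (1/42)x^2 - (25/42)x - 1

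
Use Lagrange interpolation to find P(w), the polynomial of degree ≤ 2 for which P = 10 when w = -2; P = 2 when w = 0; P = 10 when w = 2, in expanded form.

L_0(w) = w(w - 2) / [8] = (1/8)w^2 - (1/4)w
L_1(w) = (w + 2)(w - 2) / [-4] = -(1/4)w^2 + 1
L_2(w) = (w + 2)w / [8] = (1/8)w^2 + (1/4)w
P(w) = 10·L_0 + 2·L_1 + 10·L_2
  10·L_0(w) = (5/4)w^2 - (5/2)w
  2·L_1(w) = -(1/2)w^2 + 2
  10·L_2(w) = (5/4)w^2 + (5/2)w
Adding term by term: 2w^2 + 2

P(w) = 2w^2 + 2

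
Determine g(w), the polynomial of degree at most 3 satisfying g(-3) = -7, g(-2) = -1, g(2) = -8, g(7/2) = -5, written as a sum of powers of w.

L_0(w) = (w + 2)(w - 2)(w - 7/2) / [-65/2] = -(2/65)w^3 + (7/65)w^2 + (8/65)w - 28/65
L_1(w) = (w + 3)(w - 2)(w - 7/2) / [22] = (1/22)w^3 - (5/44)w^2 - (19/44)w + 21/22
L_2(w) = (w + 3)(w + 2)(w - 7/2) / [-30] = -(1/30)w^3 - (1/20)w^2 + (23/60)w + 7/10
L_3(w) = (w + 3)(w + 2)(w - 2) / [429/8] = (8/429)w^3 + (8/143)w^2 - (32/429)w - 32/143
g(w) = (-7)·L_0 + (-1)·L_1 + (-8)·L_2 + (-5)·L_3
  (-7)·L_0(w) = (14/65)w^3 - (49/65)w^2 - (56/65)w + 196/65
  (-1)·L_1(w) = -(1/22)w^3 + (5/44)w^2 + (19/44)w - 21/22
  (-8)·L_2(w) = (4/15)w^3 + (2/5)w^2 - (46/15)w - 28/5
  (-5)·L_3(w) = -(40/429)w^3 - (40/143)w^2 + (160/429)w + 160/143
Adding term by term: (491/1430)w^3 - (1487/2860)w^2 - (8933/2860)w - 76293945312500000000000000000000000*2**(7/22)*35**(1/22)/46194651422207129370998534256197181

g(w) = (491/1430)w^3 - (1487/2860)w^2 - (8933/2860)w - 76293945312500000000000000000000000*2**(7/22)*35**(1/22)/46194651422207129370998534256197181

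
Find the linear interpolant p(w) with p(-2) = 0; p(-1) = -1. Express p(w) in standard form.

p(w) = -w - 2

L_0(w) = (w + 1) / [-1] = -w - 1
L_1(w) = (w + 2) / [1] = w + 2
p(w) = 0·L_0 + (-1)·L_1
  0·L_0(w) = 0
  (-1)·L_1(w) = -w - 2
Adding term by term: -w - 2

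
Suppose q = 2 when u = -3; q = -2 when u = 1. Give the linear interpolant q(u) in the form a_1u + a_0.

q(u) = -u - 1

L_0(u) = (u - 1) / [-4] = -(1/4)u + 1/4
L_1(u) = (u + 3) / [4] = (1/4)u + 3/4
q(u) = 2·L_0 + (-2)·L_1
  2·L_0(u) = -(1/2)u + 1/2
  (-2)·L_1(u) = -(1/2)u - 3/2
Adding term by term: -u - 1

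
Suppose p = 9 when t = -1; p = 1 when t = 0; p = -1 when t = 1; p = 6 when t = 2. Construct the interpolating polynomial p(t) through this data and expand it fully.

p(t) = (1/2)t^3 + 3t^2 - (11/2)t + 1

Build the Lagrange basis polynomials:
L_0(t) = t(t - 1)(t - 2) / [-6] = -(1/6)t^3 + (1/2)t^2 - (1/3)t
L_1(t) = (t + 1)(t - 1)(t - 2) / [2] = (1/2)t^3 - t^2 - (1/2)t + 1
L_2(t) = (t + 1)t(t - 2) / [-2] = -(1/2)t^3 + (1/2)t^2 + t
L_3(t) = (t + 1)t(t - 1) / [6] = (1/6)t^3 - (1/6)t
p(t) = 9·L_0 + 1·L_1 + (-1)·L_2 + 6·L_3
  9·L_0(t) = -(3/2)t^3 + (9/2)t^2 - 3t
  1·L_1(t) = (1/2)t^3 - t^2 - (1/2)t + 1
  (-1)·L_2(t) = (1/2)t^3 - (1/2)t^2 - t
  6·L_3(t) = t^3 - t
Adding term by term: (1/2)t^3 + 3t^2 - (11/2)t + 1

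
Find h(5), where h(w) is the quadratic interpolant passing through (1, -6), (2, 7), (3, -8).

-122

Evaluate each Lagrange basis at w = 5:
L_0(5) = (3)·(2)/[(-1)·(-2)] = 3
L_1(5) = (4)·(2)/[(1)·(-1)] = -8
L_2(5) = (4)·(3)/[(2)·(1)] = 6
Sum: (-6)·(3) + 7·(-8) + (-8)·(6) = -122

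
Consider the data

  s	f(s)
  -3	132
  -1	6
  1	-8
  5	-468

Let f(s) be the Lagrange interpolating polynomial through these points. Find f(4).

Evaluate each Lagrange basis at s = 4:
L_0(4) = (5)·(3)·(-1)/[(-2)·(-4)·(-8)] = 15/64
L_1(4) = (7)·(3)·(-1)/[(2)·(-2)·(-6)] = -7/8
L_2(4) = (7)·(5)·(-1)/[(4)·(2)·(-4)] = 35/32
L_3(4) = (7)·(5)·(3)/[(8)·(6)·(4)] = 35/64
Sum: 132·(15/64) + 6·(-7/8) + (-8)·(35/32) + (-468)·(35/64) = -239

-239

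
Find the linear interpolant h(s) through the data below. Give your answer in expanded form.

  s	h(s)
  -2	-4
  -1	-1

Build the Lagrange basis polynomials:
L_0(s) = (s + 1) / [-1] = -s - 1
L_1(s) = (s + 2) / [1] = s + 2
h(s) = (-4)·L_0 + (-1)·L_1
  (-4)·L_0(s) = 4s + 4
  (-1)·L_1(s) = -s - 2
Adding term by term: 3s + 2

h(s) = 3s + 2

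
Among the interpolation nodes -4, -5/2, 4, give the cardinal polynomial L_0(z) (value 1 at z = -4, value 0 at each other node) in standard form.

L_0(z) = (z + 5/2)(z - 4) / [(-3/2)·(-8)]
       = (z^2 - (3/2)z - 10) / (12)

L_0(z) = (1/12)z^2 - (1/8)z - 5/6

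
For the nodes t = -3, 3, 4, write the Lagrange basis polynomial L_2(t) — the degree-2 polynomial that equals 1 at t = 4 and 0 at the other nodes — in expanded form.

L_2(t) = (t + 3)(t - 3) / [(7)·(1)]
       = (t^2 - 9) / (7)

L_2(t) = (1/7)t^2 - 9/7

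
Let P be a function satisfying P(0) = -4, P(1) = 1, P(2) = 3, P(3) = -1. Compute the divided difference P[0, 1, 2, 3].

P[0,1] = (1 - (-4)) / (1 - 0) = 5
P[1,2] = (3 - 1) / (2 - 1) = 2
P[2,3] = (-1 - 3) / (3 - 2) = -4
P[0,1,2] = (2 - 5) / (2 - 0) = -3/2
P[1,2,3] = (-4 - 2) / (3 - 1) = -3
P[0,1,2,3] = (-3 - (-3/2)) / (3 - 0) = -1/2

-1/2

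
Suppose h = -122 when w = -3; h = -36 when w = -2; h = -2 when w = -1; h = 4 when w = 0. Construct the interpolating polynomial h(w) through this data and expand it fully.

h(w) = 4w^3 - 2w^2 + 4

Newton's divided differences:
h[-3,-2] = (-36 - (-122)) / (-2 - (-3)) = 86
h[-2,-1] = (-2 - (-36)) / (-1 - (-2)) = 34
h[-1,0] = (4 - (-2)) / (0 - (-1)) = 6
h[-3,-2,-1] = (34 - 86) / (-1 - (-3)) = -26
h[-2,-1,0] = (6 - 34) / (0 - (-2)) = -14
h[-3,-2,-1,0] = (-14 - (-26)) / (0 - (-3)) = 4
h(w) = -122 + 86·(w + 3) + (-26)·(w + 3)(w + 2) + 4·(w + 3)(w + 2)(w + 1)
Expanding: h(w) = 4w^3 - 2w^2 + 4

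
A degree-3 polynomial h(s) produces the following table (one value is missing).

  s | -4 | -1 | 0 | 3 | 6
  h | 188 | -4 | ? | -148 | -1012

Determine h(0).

-4

The 4 known values determine h uniquely (degree ≤ 3).
Evaluate each Lagrange basis at s = 0:
L_0(0) = (1)·(-3)·(-6)/[(-3)·(-7)·(-10)] = -3/35
L_1(0) = (4)·(-3)·(-6)/[(3)·(-4)·(-7)] = 6/7
L_2(0) = (4)·(1)·(-6)/[(7)·(4)·(-3)] = 2/7
L_3(0) = (4)·(1)·(-3)/[(10)·(7)·(3)] = -2/35
Sum: 188·(-3/35) + (-4)·(6/7) + (-148)·(2/7) + (-1012)·(-2/35) = -4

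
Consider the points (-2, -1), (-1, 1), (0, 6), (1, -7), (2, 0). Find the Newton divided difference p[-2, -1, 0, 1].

p[-2,-1] = (1 - (-1)) / (-1 - (-2)) = 2
p[-1,0] = (6 - 1) / (0 - (-1)) = 5
p[0,1] = (-7 - 6) / (1 - 0) = -13
p[-2,-1,0] = (5 - 2) / (0 - (-2)) = 3/2
p[-1,0,1] = (-13 - 5) / (1 - (-1)) = -9
p[-2,-1,0,1] = (-9 - 3/2) / (1 - (-2)) = -7/2

-7/2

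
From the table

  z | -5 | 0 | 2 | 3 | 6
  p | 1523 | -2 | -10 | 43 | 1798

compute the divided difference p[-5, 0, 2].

43

p[-5,0] = (-2 - 1523) / (0 - (-5)) = -305
p[0,2] = (-10 - (-2)) / (2 - 0) = -4
p[-5,0,2] = (-4 - (-305)) / (2 - (-5)) = 43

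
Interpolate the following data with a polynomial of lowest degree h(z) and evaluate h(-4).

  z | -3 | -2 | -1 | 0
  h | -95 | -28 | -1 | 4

-220

Evaluate each Lagrange basis at z = -4:
L_0(-4) = (-2)·(-3)·(-4)/[(-1)·(-2)·(-3)] = 4
L_1(-4) = (-1)·(-3)·(-4)/[(1)·(-1)·(-2)] = -6
L_2(-4) = (-1)·(-2)·(-4)/[(2)·(1)·(-1)] = 4
L_3(-4) = (-1)·(-2)·(-3)/[(3)·(2)·(1)] = -1
Sum: (-95)·(4) + (-28)·(-6) + (-1)·(4) + 4·(-1) = -220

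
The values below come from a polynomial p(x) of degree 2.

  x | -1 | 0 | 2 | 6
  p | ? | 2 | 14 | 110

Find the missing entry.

The 3 known values determine p uniquely (degree ≤ 2).
Evaluate each Lagrange basis at x = -1:
L_0(-1) = (-3)·(-7)/[(-2)·(-6)] = 7/4
L_1(-1) = (-1)·(-7)/[(2)·(-4)] = -7/8
L_2(-1) = (-1)·(-3)/[(6)·(4)] = 1/8
Sum: 2·(7/4) + 14·(-7/8) + 110·(1/8) = 5

5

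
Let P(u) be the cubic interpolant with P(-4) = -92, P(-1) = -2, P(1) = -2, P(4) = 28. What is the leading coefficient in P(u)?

1

The leading coefficient equals the top divided difference P[-4,-1,1,4].
P[-4,-1] = (-2 - (-92)) / (-1 - (-4)) = 30
P[-1,1] = (-2 - (-2)) / (1 - (-1)) = 0
P[1,4] = (28 - (-2)) / (4 - 1) = 10
P[-4,-1,1] = (0 - 30) / (1 - (-4)) = -6
P[-1,1,4] = (10 - 0) / (4 - (-1)) = 2
P[-4,-1,1,4] = (2 - (-6)) / (4 - (-4)) = 1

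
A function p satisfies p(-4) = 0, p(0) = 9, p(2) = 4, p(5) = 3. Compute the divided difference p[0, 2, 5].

13/30

p[0,2] = (4 - 9) / (2 - 0) = -5/2
p[2,5] = (3 - 4) / (5 - 2) = -1/3
p[0,2,5] = (-1/3 - (-5/2)) / (5 - 0) = 13/30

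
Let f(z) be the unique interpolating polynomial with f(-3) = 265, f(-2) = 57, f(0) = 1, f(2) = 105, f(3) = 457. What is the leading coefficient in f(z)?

4

The leading coefficient equals the top divided difference f[-3,-2,0,2,3].
f[-3,-2] = (57 - 265) / (-2 - (-3)) = -208
f[-2,0] = (1 - 57) / (0 - (-2)) = -28
f[0,2] = (105 - 1) / (2 - 0) = 52
f[2,3] = (457 - 105) / (3 - 2) = 352
f[-3,-2,0] = (-28 - (-208)) / (0 - (-3)) = 60
f[-2,0,2] = (52 - (-28)) / (2 - (-2)) = 20
f[0,2,3] = (352 - 52) / (3 - 0) = 100
f[-3,-2,0,2] = (20 - 60) / (2 - (-3)) = -8
f[-2,0,2,3] = (100 - 20) / (3 - (-2)) = 16
f[-3,-2,0,2,3] = (16 - (-8)) / (3 - (-3)) = 4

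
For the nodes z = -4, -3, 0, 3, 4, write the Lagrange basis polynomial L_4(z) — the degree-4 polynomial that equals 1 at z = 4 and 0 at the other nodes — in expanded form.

L_4(z) = (z + 4)(z + 3)z(z - 3) / [(8)·(7)·(4)·(1)]
       = (z^4 + 4z^3 - 9z^2 - 36z) / (224)

L_4(z) = (1/224)z^4 + (1/56)z^3 - (9/224)z^2 - (9/56)z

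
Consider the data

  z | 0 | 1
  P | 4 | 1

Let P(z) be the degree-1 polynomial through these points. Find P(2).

L_0(2) = (1)/[(-1)] = -1
L_1(2) = (2)/[(1)] = 2
Sum: 4·(-1) + 1·(2) = -2

-2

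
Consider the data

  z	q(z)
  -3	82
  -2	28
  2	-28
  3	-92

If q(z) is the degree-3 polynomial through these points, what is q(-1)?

8

Using Newton's divided-difference form:
q[-3,-2] = (28 - 82) / (-2 - (-3)) = -54
q[-2,2] = (-28 - 28) / (2 - (-2)) = -14
q[2,3] = (-92 - (-28)) / (3 - 2) = -64
q[-3,-2,2] = (-14 - (-54)) / (2 - (-3)) = 8
q[-2,2,3] = (-64 - (-14)) / (3 - (-2)) = -10
q[-3,-2,2,3] = (-10 - 8) / (3 - (-3)) = -3
q(-1) = 82 + (-54)·(2) + 8·(2)·(1) + (-3)·(2)·(1)·(-3) = 8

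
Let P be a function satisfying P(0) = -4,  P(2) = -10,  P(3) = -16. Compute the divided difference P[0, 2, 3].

-1

P[0,2] = (-10 - (-4)) / (2 - 0) = -3
P[2,3] = (-16 - (-10)) / (3 - 2) = -6
P[0,2,3] = (-6 - (-3)) / (3 - 0) = -1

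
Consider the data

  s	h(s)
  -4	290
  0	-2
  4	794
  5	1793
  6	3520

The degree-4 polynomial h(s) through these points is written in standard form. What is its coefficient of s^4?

The leading coefficient equals the top divided difference h[-4,0,4,5,6].
h[-4,0] = (-2 - 290) / (0 - (-4)) = -73
h[0,4] = (794 - (-2)) / (4 - 0) = 199
h[4,5] = (1793 - 794) / (5 - 4) = 999
h[5,6] = (3520 - 1793) / (6 - 5) = 1727
h[-4,0,4] = (199 - (-73)) / (4 - (-4)) = 34
h[0,4,5] = (999 - 199) / (5 - 0) = 160
h[4,5,6] = (1727 - 999) / (6 - 4) = 364
h[-4,0,4,5] = (160 - 34) / (5 - (-4)) = 14
h[0,4,5,6] = (364 - 160) / (6 - 0) = 34
h[-4,0,4,5,6] = (34 - 14) / (6 - (-4)) = 2

2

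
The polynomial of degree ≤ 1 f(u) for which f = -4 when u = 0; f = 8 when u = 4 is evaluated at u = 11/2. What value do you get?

25/2

Evaluate each Lagrange basis at u = 11/2:
L_0(11/2) = (3/2)/[(-4)] = -3/8
L_1(11/2) = (11/2)/[(4)] = 11/8
Sum: (-4)·(-3/8) + 8·(11/8) = 25/2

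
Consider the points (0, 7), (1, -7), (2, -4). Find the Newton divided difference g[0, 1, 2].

17/2

g[0,1] = (-7 - 7) / (1 - 0) = -14
g[1,2] = (-4 - (-7)) / (2 - 1) = 3
g[0,1,2] = (3 - (-14)) / (2 - 0) = 17/2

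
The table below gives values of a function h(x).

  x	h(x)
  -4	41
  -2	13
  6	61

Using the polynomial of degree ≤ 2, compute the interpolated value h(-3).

25

L_0(-3) = (-1)·(-9)/[(-2)·(-10)] = 9/20
L_1(-3) = (1)·(-9)/[(2)·(-8)] = 9/16
L_2(-3) = (1)·(-1)/[(10)·(8)] = -1/80
Sum: 41·(9/20) + 13·(9/16) + 61·(-1/80) = 25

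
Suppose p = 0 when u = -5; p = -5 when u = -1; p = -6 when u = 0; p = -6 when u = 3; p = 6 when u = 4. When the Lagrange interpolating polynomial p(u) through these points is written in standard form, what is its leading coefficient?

7/120

The leading coefficient equals the top divided difference p[-5,-1,0,3,4].
p[-5,-1] = (-5 - 0) / (-1 - (-5)) = -5/4
p[-1,0] = (-6 - (-5)) / (0 - (-1)) = -1
p[0,3] = (-6 - (-6)) / (3 - 0) = 0
p[3,4] = (6 - (-6)) / (4 - 3) = 12
p[-5,-1,0] = (-1 - (-5/4)) / (0 - (-5)) = 1/20
p[-1,0,3] = (0 - (-1)) / (3 - (-1)) = 1/4
p[0,3,4] = (12 - 0) / (4 - 0) = 3
p[-5,-1,0,3] = (1/4 - 1/20) / (3 - (-5)) = 1/40
p[-1,0,3,4] = (3 - 1/4) / (4 - (-1)) = 11/20
p[-5,-1,0,3,4] = (11/20 - 1/40) / (4 - (-5)) = 7/120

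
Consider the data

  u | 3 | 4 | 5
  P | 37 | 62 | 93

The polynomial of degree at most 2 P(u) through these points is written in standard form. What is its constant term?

-2

L_0(u) = (u - 4)(u - 5) / [2] = (1/2)u^2 - (9/2)u + 10
L_1(u) = (u - 3)(u - 5) / [-1] = -u^2 + 8u - 15
L_2(u) = (u - 3)(u - 4) / [2] = (1/2)u^2 - (7/2)u + 6
P(u) = 37·L_0 + 62·L_1 + 93·L_2
Only the constant term is needed; take it from each L_i and combine:
37·(10) + 62·(-15) + 93·(6) = -2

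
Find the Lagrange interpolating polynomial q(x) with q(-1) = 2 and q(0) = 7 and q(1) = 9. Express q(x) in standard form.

Build the Lagrange basis polynomials:
L_0(x) = x(x - 1) / [2] = (1/2)x^2 - (1/2)x
L_1(x) = (x + 1)(x - 1) / [-1] = -x^2 + 1
L_2(x) = (x + 1)x / [2] = (1/2)x^2 + (1/2)x
q(x) = 2·L_0 + 7·L_1 + 9·L_2
  2·L_0(x) = x^2 - x
  7·L_1(x) = -7x^2 + 7
  9·L_2(x) = (9/2)x^2 + (9/2)x
Adding term by term: -(3/2)x^2 + (7/2)x + 7

q(x) = -(3/2)x^2 + (7/2)x + 7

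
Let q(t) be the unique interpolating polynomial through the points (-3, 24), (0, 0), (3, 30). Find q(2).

L_0(2) = (2)·(-1)/[(-3)·(-6)] = -1/9
L_1(2) = (5)·(-1)/[(3)·(-3)] = 5/9
L_2(2) = (5)·(2)/[(6)·(3)] = 5/9
Sum: 24·(-1/9) + 0 + 30·(5/9) = 14

14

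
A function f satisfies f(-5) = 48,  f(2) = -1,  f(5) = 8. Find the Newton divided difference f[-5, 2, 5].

f[-5,2] = (-1 - 48) / (2 - (-5)) = -7
f[2,5] = (8 - (-1)) / (5 - 2) = 3
f[-5,2,5] = (3 - (-7)) / (5 - (-5)) = 1

1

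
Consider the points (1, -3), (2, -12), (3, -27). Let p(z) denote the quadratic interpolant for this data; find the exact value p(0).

Evaluate each Lagrange basis at z = 0:
L_0(0) = (-2)·(-3)/[(-1)·(-2)] = 3
L_1(0) = (-1)·(-3)/[(1)·(-1)] = -3
L_2(0) = (-1)·(-2)/[(2)·(1)] = 1
Sum: (-3)·(3) + (-12)·(-3) + (-27)·(1) = 0

0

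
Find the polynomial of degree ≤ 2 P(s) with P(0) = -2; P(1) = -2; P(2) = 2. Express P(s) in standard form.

Newton's divided differences:
P[0,1] = (-2 - (-2)) / (1 - 0) = 0
P[1,2] = (2 - (-2)) / (2 - 1) = 4
P[0,1,2] = (4 - 0) / (2 - 0) = 2
P(s) = -2 + 2·s(s - 1)
Expanding: P(s) = 2s^2 - 2s - 2

P(s) = 2s^2 - 2s - 2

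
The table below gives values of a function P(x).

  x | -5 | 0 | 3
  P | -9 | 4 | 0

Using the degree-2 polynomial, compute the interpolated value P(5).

-91/12

Evaluate each Lagrange basis at x = 5:
L_0(5) = (5)·(2)/[(-5)·(-8)] = 1/4
L_1(5) = (10)·(2)/[(5)·(-3)] = -4/3
L_2(5) = (10)·(5)/[(8)·(3)] = 25/12
Sum: (-9)·(1/4) + 4·(-4/3) + 0 = -91/12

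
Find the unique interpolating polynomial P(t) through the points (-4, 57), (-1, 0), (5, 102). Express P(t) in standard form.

P(t) = 4t^2 + t - 3

Newton's divided differences:
P[-4,-1] = (0 - 57) / (-1 - (-4)) = -19
P[-1,5] = (102 - 0) / (5 - (-1)) = 17
P[-4,-1,5] = (17 - (-19)) / (5 - (-4)) = 4
P(t) = 57 + (-19)·(t + 4) + 4·(t + 4)(t + 1)
Expanding: P(t) = 4t^2 + t - 3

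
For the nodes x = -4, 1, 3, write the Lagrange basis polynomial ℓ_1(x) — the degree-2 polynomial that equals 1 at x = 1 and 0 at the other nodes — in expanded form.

ℓ_1(x) = (x + 4)(x - 3) / [(5)·(-2)]
       = (x^2 + x - 12) / (-10)

ℓ_1(x) = -(1/10)x^2 - (1/10)x + 6/5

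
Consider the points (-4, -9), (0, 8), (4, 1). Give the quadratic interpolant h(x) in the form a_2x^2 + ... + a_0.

h(x) = -(3/4)x^2 + (5/4)x + 8

Build the Lagrange basis polynomials:
L_0(x) = x(x - 4) / [32] = (1/32)x^2 - (1/8)x
L_1(x) = (x + 4)(x - 4) / [-16] = -(1/16)x^2 + 1
L_2(x) = (x + 4)x / [32] = (1/32)x^2 + (1/8)x
h(x) = (-9)·L_0 + 8·L_1 + 1·L_2
  (-9)·L_0(x) = -(9/32)x^2 + (9/8)x
  8·L_1(x) = -(1/2)x^2 + 8
  1·L_2(x) = (1/32)x^2 + (1/8)x
Adding term by term: -(3/4)x^2 + (5/4)x + 8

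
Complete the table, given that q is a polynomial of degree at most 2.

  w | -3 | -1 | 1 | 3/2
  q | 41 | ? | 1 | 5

5

The 3 known values determine q uniquely (degree ≤ 2).
Evaluate each Lagrange basis at w = -1:
L_0(-1) = (-2)·(-5/2)/[(-4)·(-9/2)] = 5/18
L_1(-1) = (2)·(-5/2)/[(4)·(-1/2)] = 5/2
L_2(-1) = (2)·(-2)/[(9/2)·(1/2)] = -16/9
Sum: 41·(5/18) + 1·(5/2) + 5·(-16/9) = 5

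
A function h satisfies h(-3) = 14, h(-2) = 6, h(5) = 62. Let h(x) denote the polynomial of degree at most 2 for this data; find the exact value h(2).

14

Using Newton's divided-difference form:
h[-3,-2] = (6 - 14) / (-2 - (-3)) = -8
h[-2,5] = (62 - 6) / (5 - (-2)) = 8
h[-3,-2,5] = (8 - (-8)) / (5 - (-3)) = 2
h(2) = 14 + (-8)·(5) + 2·(5)·(4) = 14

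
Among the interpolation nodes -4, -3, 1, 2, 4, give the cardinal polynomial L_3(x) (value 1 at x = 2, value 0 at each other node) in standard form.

L_3(x) = -(1/60)x^4 - (1/30)x^3 + (19/60)x^2 + (8/15)x - 4/5

L_3(x) = (x + 4)(x + 3)(x - 1)(x - 4) / [(6)·(5)·(1)·(-2)]
       = (x^4 + 2x^3 - 19x^2 - 32x + 48) / (-60)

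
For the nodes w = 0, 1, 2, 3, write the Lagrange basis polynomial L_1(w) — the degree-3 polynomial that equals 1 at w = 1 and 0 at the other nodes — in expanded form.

L_1(w) = (1/2)w^3 - (5/2)w^2 + 3w

L_1(w) = w(w - 2)(w - 3) / [(1)·(-1)·(-2)]
       = (w^3 - 5w^2 + 6w) / (2)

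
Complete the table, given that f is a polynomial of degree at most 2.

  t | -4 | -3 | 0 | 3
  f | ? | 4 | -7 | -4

The 3 known values determine f uniquely (degree ≤ 2).
L_0(-4) = (-4)·(-7)/[(-3)·(-6)] = 14/9
L_1(-4) = (-1)·(-7)/[(3)·(-3)] = -7/9
L_2(-4) = (-1)·(-4)/[(6)·(3)] = 2/9
Sum: 4·(14/9) + (-7)·(-7/9) + (-4)·(2/9) = 97/9

97/9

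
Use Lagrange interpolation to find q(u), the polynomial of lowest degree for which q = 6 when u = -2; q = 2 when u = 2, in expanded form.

q(u) = -u + 4

Build the Lagrange basis polynomials:
L_0(u) = (u - 2) / [-4] = -(1/4)u + 1/2
L_1(u) = (u + 2) / [4] = (1/4)u + 1/2
q(u) = 6·L_0 + 2·L_1
  6·L_0(u) = -(3/2)u + 3
  2·L_1(u) = (1/2)u + 1
Adding term by term: -u + 4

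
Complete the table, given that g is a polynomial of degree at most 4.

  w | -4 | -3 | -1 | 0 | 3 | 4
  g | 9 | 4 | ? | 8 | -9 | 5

135/14

The 5 known values determine g uniquely (degree ≤ 4).
Evaluate each Lagrange basis at w = -1:
L_0(-1) = (2)·(-1)·(-4)·(-5)/[(-1)·(-4)·(-7)·(-8)] = -5/28
L_1(-1) = (3)·(-1)·(-4)·(-5)/[(1)·(-3)·(-6)·(-7)] = 10/21
L_2(-1) = (3)·(2)·(-4)·(-5)/[(4)·(3)·(-3)·(-4)] = 5/6
L_3(-1) = (3)·(2)·(-1)·(-5)/[(7)·(6)·(3)·(-1)] = -5/21
L_4(-1) = (3)·(2)·(-1)·(-4)/[(8)·(7)·(4)·(1)] = 3/28
Sum: 9·(-5/28) + 4·(10/21) + 8·(5/6) + (-9)·(-5/21) + 5·(3/28) = 135/14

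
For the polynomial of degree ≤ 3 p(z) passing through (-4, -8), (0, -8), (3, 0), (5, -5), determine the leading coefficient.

The leading coefficient equals the top divided difference p[-4,0,3,5].
p[-4,0] = (-8 - (-8)) / (0 - (-4)) = 0
p[0,3] = (0 - (-8)) / (3 - 0) = 8/3
p[3,5] = (-5 - 0) / (5 - 3) = -5/2
p[-4,0,3] = (8/3 - 0) / (3 - (-4)) = 8/21
p[0,3,5] = (-5/2 - 8/3) / (5 - 0) = -31/30
p[-4,0,3,5] = (-31/30 - 8/21) / (5 - (-4)) = -11/70

-11/70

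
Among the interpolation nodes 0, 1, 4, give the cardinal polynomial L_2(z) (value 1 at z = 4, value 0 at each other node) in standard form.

L_2(z) = (1/12)z^2 - (1/12)z

L_2(z) = z(z - 1) / [(4)·(3)]
       = (z^2 - z) / (12)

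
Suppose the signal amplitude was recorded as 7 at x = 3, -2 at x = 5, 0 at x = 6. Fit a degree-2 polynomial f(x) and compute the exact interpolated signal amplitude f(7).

Evaluate each Lagrange basis at x = 7:
L_0(7) = (2)·(1)/[(-2)·(-3)] = 1/3
L_1(7) = (4)·(1)/[(2)·(-1)] = -2
L_2(7) = (4)·(2)/[(3)·(1)] = 8/3
Sum: 7·(1/3) + (-2)·(-2) + 0 = 19/3

19/3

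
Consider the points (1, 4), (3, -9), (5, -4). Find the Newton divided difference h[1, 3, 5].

h[1,3] = (-9 - 4) / (3 - 1) = -13/2
h[3,5] = (-4 - (-9)) / (5 - 3) = 5/2
h[1,3,5] = (5/2 - (-13/2)) / (5 - 1) = 9/4

9/4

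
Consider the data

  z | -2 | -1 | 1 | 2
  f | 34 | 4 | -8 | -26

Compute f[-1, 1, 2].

-4

f[-1,1] = (-8 - 4) / (1 - (-1)) = -6
f[1,2] = (-26 - (-8)) / (2 - 1) = -18
f[-1,1,2] = (-18 - (-6)) / (2 - (-1)) = -4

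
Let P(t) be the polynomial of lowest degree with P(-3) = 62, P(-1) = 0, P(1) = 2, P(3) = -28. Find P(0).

Using Newton's divided-difference form:
P[-3,-1] = (0 - 62) / (-1 - (-3)) = -31
P[-1,1] = (2 - 0) / (1 - (-1)) = 1
P[1,3] = (-28 - 2) / (3 - 1) = -15
P[-3,-1,1] = (1 - (-31)) / (1 - (-3)) = 8
P[-1,1,3] = (-15 - 1) / (3 - (-1)) = -4
P[-3,-1,1,3] = (-4 - 8) / (3 - (-3)) = -2
P(0) = 62 + (-31)·(3) + 8·(3)·(1) + (-2)·(3)·(1)·(-1) = -1

-1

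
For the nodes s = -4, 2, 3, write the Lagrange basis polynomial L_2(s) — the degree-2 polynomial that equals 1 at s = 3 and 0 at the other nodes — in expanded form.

L_2(s) = (s + 4)(s - 2) / [(7)·(1)]
       = (s^2 + 2s - 8) / (7)

L_2(s) = (1/7)s^2 + (2/7)s - 8/7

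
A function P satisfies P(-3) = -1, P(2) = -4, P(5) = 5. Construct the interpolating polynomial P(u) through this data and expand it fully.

P(u) = (9/20)u^2 - (3/20)u - 11/2

L_0(u) = (u - 2)(u - 5) / [40] = (1/40)u^2 - (7/40)u + 1/4
L_1(u) = (u + 3)(u - 5) / [-15] = -(1/15)u^2 + (2/15)u + 1
L_2(u) = (u + 3)(u - 2) / [24] = (1/24)u^2 + (1/24)u - 1/4
P(u) = (-1)·L_0 + (-4)·L_1 + 5·L_2
  (-1)·L_0(u) = -(1/40)u^2 + (7/40)u - 1/4
  (-4)·L_1(u) = (4/15)u^2 - (8/15)u - 4
  5·L_2(u) = (5/24)u^2 + (5/24)u - 5/4
Adding term by term: (9/20)u^2 - (3/20)u - 11/2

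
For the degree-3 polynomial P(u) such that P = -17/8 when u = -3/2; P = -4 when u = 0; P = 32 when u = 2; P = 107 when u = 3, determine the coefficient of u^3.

The leading coefficient equals the top divided difference P[-3/2,0,2,3].
P[-3/2,0] = (-4 - (-17/8)) / (0 - (-3/2)) = -5/4
P[0,2] = (32 - (-4)) / (2 - 0) = 18
P[2,3] = (107 - 32) / (3 - 2) = 75
P[-3/2,0,2] = (18 - (-5/4)) / (2 - (-3/2)) = 11/2
P[0,2,3] = (75 - 18) / (3 - 0) = 19
P[-3/2,0,2,3] = (19 - 11/2) / (3 - (-3/2)) = 3

3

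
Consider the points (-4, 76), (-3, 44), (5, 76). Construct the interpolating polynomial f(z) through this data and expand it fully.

f(z) = 4z^2 - 4z - 4

Build the Lagrange basis polynomials:
L_0(z) = (z + 3)(z - 5) / [9] = (1/9)z^2 - (2/9)z - 5/3
L_1(z) = (z + 4)(z - 5) / [-8] = -(1/8)z^2 + (1/8)z + 5/2
L_2(z) = (z + 4)(z + 3) / [72] = (1/72)z^2 + (7/72)z + 1/6
f(z) = 76·L_0 + 44·L_1 + 76·L_2
  76·L_0(z) = (76/9)z^2 - (152/9)z - 380/3
  44·L_1(z) = -(11/2)z^2 + (11/2)z + 110
  76·L_2(z) = (19/18)z^2 + (133/18)z + 38/3
Adding term by term: 4z^2 - 4z - 4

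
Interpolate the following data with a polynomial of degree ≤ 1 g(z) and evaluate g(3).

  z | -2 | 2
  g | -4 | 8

Evaluate each Lagrange basis at z = 3:
L_0(3) = (1)/[(-4)] = -1/4
L_1(3) = (5)/[(4)] = 5/4
Sum: (-4)·(-1/4) + 8·(5/4) = 11

11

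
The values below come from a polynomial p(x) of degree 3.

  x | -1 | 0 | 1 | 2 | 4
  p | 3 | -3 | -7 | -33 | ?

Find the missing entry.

The 4 known values determine p uniquely (degree ≤ 3).
L_0(4) = (4)·(3)·(2)/[(-1)·(-2)·(-3)] = -4
L_1(4) = (5)·(3)·(2)/[(1)·(-1)·(-2)] = 15
L_2(4) = (5)·(4)·(2)/[(2)·(1)·(-1)] = -20
L_3(4) = (5)·(4)·(3)/[(3)·(2)·(1)] = 10
Sum: 3·(-4) + (-3)·(15) + (-7)·(-20) + (-33)·(10) = -247

-247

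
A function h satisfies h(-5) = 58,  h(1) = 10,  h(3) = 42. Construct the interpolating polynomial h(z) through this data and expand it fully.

Newton's divided differences:
h[-5,1] = (10 - 58) / (1 - (-5)) = -8
h[1,3] = (42 - 10) / (3 - 1) = 16
h[-5,1,3] = (16 - (-8)) / (3 - (-5)) = 3
h(z) = 58 + (-8)·(z + 5) + 3·(z + 5)(z - 1)
Expanding: h(z) = 3z^2 + 4z + 3

h(z) = 3z^2 + 4z + 3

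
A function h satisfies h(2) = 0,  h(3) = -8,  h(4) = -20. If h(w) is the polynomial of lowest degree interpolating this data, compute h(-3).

-20

Using Newton's divided-difference form:
h[2,3] = (-8 - 0) / (3 - 2) = -8
h[3,4] = (-20 - (-8)) / (4 - 3) = -12
h[2,3,4] = (-12 - (-8)) / (4 - 2) = -2
h(-3) = 0 + (-8)·(-5) + (-2)·(-5)·(-6) = -20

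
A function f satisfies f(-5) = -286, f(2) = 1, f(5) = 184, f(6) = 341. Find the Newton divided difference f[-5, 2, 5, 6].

f[-5,2] = (1 - (-286)) / (2 - (-5)) = 41
f[2,5] = (184 - 1) / (5 - 2) = 61
f[5,6] = (341 - 184) / (6 - 5) = 157
f[-5,2,5] = (61 - 41) / (5 - (-5)) = 2
f[2,5,6] = (157 - 61) / (6 - 2) = 24
f[-5,2,5,6] = (24 - 2) / (6 - (-5)) = 2

2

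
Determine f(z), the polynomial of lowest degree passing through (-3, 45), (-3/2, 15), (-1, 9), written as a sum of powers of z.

Build the Lagrange basis polynomials:
L_0(z) = (z + 3/2)(z + 1) / [3] = (1/3)z^2 + (5/6)z + 1/2
L_1(z) = (z + 3)(z + 1) / [-3/4] = -(4/3)z^2 - (16/3)z - 4
L_2(z) = (z + 3)(z + 3/2) / [1] = z^2 + (9/2)z + 9/2
f(z) = 45·L_0 + 15·L_1 + 9·L_2
  45·L_0(z) = 15z^2 + (75/2)z + 45/2
  15·L_1(z) = -20z^2 - 80z - 60
  9·L_2(z) = 9z^2 + (81/2)z + 81/2
Adding term by term: 4z^2 - 2z + 3

f(z) = 4z^2 - 2z + 3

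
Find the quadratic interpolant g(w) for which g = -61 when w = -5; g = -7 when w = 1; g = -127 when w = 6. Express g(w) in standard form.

Build the Lagrange basis polynomials:
L_0(w) = (w - 1)(w - 6) / [66] = (1/66)w^2 - (7/66)w + 1/11
L_1(w) = (w + 5)(w - 6) / [-30] = -(1/30)w^2 + (1/30)w + 1
L_2(w) = (w + 5)(w - 1) / [55] = (1/55)w^2 + (4/55)w - 1/11
g(w) = (-61)·L_0 + (-7)·L_1 + (-127)·L_2
  (-61)·L_0(w) = -(61/66)w^2 + (427/66)w - 61/11
  (-7)·L_1(w) = (7/30)w^2 - (7/30)w - 7
  (-127)·L_2(w) = -(127/55)w^2 - (508/55)w + 127/11
Adding term by term: -3w^2 - 3w - 1

g(w) = -3w^2 - 3w - 1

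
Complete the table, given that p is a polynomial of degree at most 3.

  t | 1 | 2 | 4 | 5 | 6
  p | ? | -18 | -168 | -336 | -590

0

The 4 known values determine p uniquely (degree ≤ 3).
Evaluate each Lagrange basis at t = 1:
L_0(1) = (-3)·(-4)·(-5)/[(-2)·(-3)·(-4)] = 5/2
L_1(1) = (-1)·(-4)·(-5)/[(2)·(-1)·(-2)] = -5
L_2(1) = (-1)·(-3)·(-5)/[(3)·(1)·(-1)] = 5
L_3(1) = (-1)·(-3)·(-4)/[(4)·(2)·(1)] = -3/2
Sum: (-18)·(5/2) + (-168)·(-5) + (-336)·(5) + (-590)·(-3/2) = 0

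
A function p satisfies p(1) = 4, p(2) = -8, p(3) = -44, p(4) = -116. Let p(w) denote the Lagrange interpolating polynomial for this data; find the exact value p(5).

L_0(5) = (3)·(2)·(1)/[(-1)·(-2)·(-3)] = -1
L_1(5) = (4)·(2)·(1)/[(1)·(-1)·(-2)] = 4
L_2(5) = (4)·(3)·(1)/[(2)·(1)·(-1)] = -6
L_3(5) = (4)·(3)·(2)/[(3)·(2)·(1)] = 4
Sum: 4·(-1) + (-8)·(4) + (-44)·(-6) + (-116)·(4) = -236

-236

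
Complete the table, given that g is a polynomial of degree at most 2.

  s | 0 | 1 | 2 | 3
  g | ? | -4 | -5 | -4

The 3 known values determine g uniquely (degree ≤ 2).
L_0(0) = (-2)·(-3)/[(-1)·(-2)] = 3
L_1(0) = (-1)·(-3)/[(1)·(-1)] = -3
L_2(0) = (-1)·(-2)/[(2)·(1)] = 1
Sum: (-4)·(3) + (-5)·(-3) + (-4)·(1) = -1

-1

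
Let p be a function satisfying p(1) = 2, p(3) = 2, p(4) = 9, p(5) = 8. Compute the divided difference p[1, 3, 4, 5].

p[1,3] = (2 - 2) / (3 - 1) = 0
p[3,4] = (9 - 2) / (4 - 3) = 7
p[4,5] = (8 - 9) / (5 - 4) = -1
p[1,3,4] = (7 - 0) / (4 - 1) = 7/3
p[3,4,5] = (-1 - 7) / (5 - 3) = -4
p[1,3,4,5] = (-4 - 7/3) / (5 - 1) = -19/12

-19/12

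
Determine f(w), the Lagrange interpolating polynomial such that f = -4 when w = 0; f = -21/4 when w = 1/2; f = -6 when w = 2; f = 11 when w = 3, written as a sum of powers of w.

Build the Lagrange basis polynomials:
L_0(w) = (w - 1/2)(w - 2)(w - 3) / [-3] = -(1/3)w^3 + (11/6)w^2 - (17/6)w + 1
L_1(w) = w(w - 2)(w - 3) / [15/8] = (8/15)w^3 - (8/3)w^2 + (16/5)w
L_2(w) = w(w - 1/2)(w - 3) / [-3] = -(1/3)w^3 + (7/6)w^2 - (1/2)w
L_3(w) = w(w - 1/2)(w - 2) / [15/2] = (2/15)w^3 - (1/3)w^2 + (2/15)w
f(w) = (-4)·L_0 + (-21/4)·L_1 + (-6)·L_2 + 11·L_3
  (-4)·L_0(w) = (4/3)w^3 - (22/3)w^2 + (34/3)w - 4
  (-21/4)·L_1(w) = -(14/5)w^3 + 14w^2 - (84/5)w
  (-6)·L_2(w) = 2w^3 - 7w^2 + 3w
  11·L_3(w) = (22/15)w^3 - (11/3)w^2 + (22/15)w
Adding term by term: 2w^3 - 4w^2 - w - 4

f(w) = 2w^3 - 4w^2 - w - 4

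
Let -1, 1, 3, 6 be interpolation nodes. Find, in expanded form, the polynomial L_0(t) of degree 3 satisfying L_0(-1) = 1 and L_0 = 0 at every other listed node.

L_0(t) = -(1/56)t^3 + (5/28)t^2 - (27/56)t + 9/28

L_0(t) = (t - 1)(t - 3)(t - 6) / [(-2)·(-4)·(-7)]
       = (t^3 - 10t^2 + 27t - 18) / (-56)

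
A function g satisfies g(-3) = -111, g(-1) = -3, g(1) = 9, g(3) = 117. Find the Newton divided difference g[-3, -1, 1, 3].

g[-3,-1] = (-3 - (-111)) / (-1 - (-3)) = 54
g[-1,1] = (9 - (-3)) / (1 - (-1)) = 6
g[1,3] = (117 - 9) / (3 - 1) = 54
g[-3,-1,1] = (6 - 54) / (1 - (-3)) = -12
g[-1,1,3] = (54 - 6) / (3 - (-1)) = 12
g[-3,-1,1,3] = (12 - (-12)) / (3 - (-3)) = 4

4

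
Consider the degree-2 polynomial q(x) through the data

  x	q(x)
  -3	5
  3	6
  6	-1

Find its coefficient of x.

1/6

Build the Lagrange basis polynomials:
L_0(x) = (x - 3)(x - 6) / [54] = (1/54)x^2 - (1/6)x + 1/3
L_1(x) = (x + 3)(x - 6) / [-18] = -(1/18)x^2 + (1/6)x + 1
L_2(x) = (x + 3)(x - 3) / [27] = (1/27)x^2 - 1/3
q(x) = 5·L_0 + 6·L_1 + (-1)·L_2
Only the coefficient of x is needed; take it from each L_i and combine:
5·(-1/6) + 6·(1/6) + (-1)·(0) = 1/6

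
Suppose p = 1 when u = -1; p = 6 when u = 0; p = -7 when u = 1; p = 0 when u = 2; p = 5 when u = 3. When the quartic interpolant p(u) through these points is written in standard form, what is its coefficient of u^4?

-5/2

L_0(u) = u(u - 1)(u - 2)(u - 3) / [24] = (1/24)u^4 - (1/4)u^3 + (11/24)u^2 - (1/4)u
L_1(u) = (u + 1)(u - 1)(u - 2)(u - 3) / [-6] = -(1/6)u^4 + (5/6)u^3 - (5/6)u^2 - (5/6)u + 1
L_2(u) = (u + 1)u(u - 2)(u - 3) / [4] = (1/4)u^4 - u^3 + (1/4)u^2 + (3/2)u
L_3(u) = (u + 1)u(u - 1)(u - 3) / [-6] = -(1/6)u^4 + (1/2)u^3 + (1/6)u^2 - (1/2)u
L_4(u) = (u + 1)u(u - 1)(u - 2) / [24] = (1/24)u^4 - (1/12)u^3 - (1/24)u^2 + (1/12)u
p(u) = 1·L_0 + 6·L_1 + (-7)·L_2 + 0·L_3 + 5·L_4
Only the coefficient of u^4 is needed; take it from each L_i and combine:
1·(1/24) + 6·(-1/6) + (-7)·(1/4) + 0·(-1/6) + 5·(1/24) = -5/2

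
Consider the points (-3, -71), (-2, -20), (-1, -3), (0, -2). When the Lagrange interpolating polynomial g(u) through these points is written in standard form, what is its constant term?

Build the Lagrange basis polynomials:
L_0(u) = (u + 2)(u + 1)u / [-6] = -(1/6)u^3 - (1/2)u^2 - (1/3)u
L_1(u) = (u + 3)(u + 1)u / [2] = (1/2)u^3 + 2u^2 + (3/2)u
L_2(u) = (u + 3)(u + 2)u / [-2] = -(1/2)u^3 - (5/2)u^2 - 3u
L_3(u) = (u + 3)(u + 2)(u + 1) / [6] = (1/6)u^3 + u^2 + (11/6)u + 1
g(u) = (-71)·L_0 + (-20)·L_1 + (-3)·L_2 + (-2)·L_3
Only the constant term is needed; take it from each L_i and combine:
(-71)·(0) + (-20)·(0) + (-3)·(0) + (-2)·(1) = -2

-2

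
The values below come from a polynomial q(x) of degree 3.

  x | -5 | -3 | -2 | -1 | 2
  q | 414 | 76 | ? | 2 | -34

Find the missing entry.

The 4 known values determine q uniquely (degree ≤ 3).
Evaluate each Lagrange basis at x = -2:
L_0(-2) = (1)·(-1)·(-4)/[(-2)·(-4)·(-7)] = -1/14
L_1(-2) = (3)·(-1)·(-4)/[(2)·(-2)·(-5)] = 3/5
L_2(-2) = (3)·(1)·(-4)/[(4)·(2)·(-3)] = 1/2
L_3(-2) = (3)·(1)·(-1)/[(7)·(5)·(3)] = -1/35
Sum: 414·(-1/14) + 76·(3/5) + 2·(1/2) + (-34)·(-1/35) = 18

18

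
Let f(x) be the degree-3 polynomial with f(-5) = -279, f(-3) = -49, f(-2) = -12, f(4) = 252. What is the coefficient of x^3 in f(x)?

3

Build the Lagrange basis polynomials:
L_0(x) = (x + 3)(x + 2)(x - 4) / [-54] = -(1/54)x^3 - (1/54)x^2 + (7/27)x + 4/9
L_1(x) = (x + 5)(x + 2)(x - 4) / [14] = (1/14)x^3 + (3/14)x^2 - (9/7)x - 20/7
L_2(x) = (x + 5)(x + 3)(x - 4) / [-18] = -(1/18)x^3 - (2/9)x^2 + (17/18)x + 10/3
L_3(x) = (x + 5)(x + 3)(x + 2) / [378] = (1/378)x^3 + (5/189)x^2 + (31/378)x + 5/63
f(x) = (-279)·L_0 + (-49)·L_1 + (-12)·L_2 + 252·L_3
Only the coefficient of x^3 is needed; take it from each L_i and combine:
(-279)·(-1/54) + (-49)·(1/14) + (-12)·(-1/18) + 252·(1/378) = 3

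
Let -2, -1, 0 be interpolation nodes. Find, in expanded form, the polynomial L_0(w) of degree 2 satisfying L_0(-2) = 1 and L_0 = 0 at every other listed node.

L_0(w) = (w + 1)w / [(-1)·(-2)]
       = (w^2 + w) / (2)

L_0(w) = (1/2)w^2 + (1/2)w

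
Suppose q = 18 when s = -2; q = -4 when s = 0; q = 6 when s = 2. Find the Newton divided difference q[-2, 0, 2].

q[-2,0] = (-4 - 18) / (0 - (-2)) = -11
q[0,2] = (6 - (-4)) / (2 - 0) = 5
q[-2,0,2] = (5 - (-11)) / (2 - (-2)) = 4

4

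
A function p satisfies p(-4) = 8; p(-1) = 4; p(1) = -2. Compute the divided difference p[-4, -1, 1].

p[-4,-1] = (4 - 8) / (-1 - (-4)) = -4/3
p[-1,1] = (-2 - 4) / (1 - (-1)) = -3
p[-4,-1,1] = (-3 - (-4/3)) / (1 - (-4)) = -1/3

-1/3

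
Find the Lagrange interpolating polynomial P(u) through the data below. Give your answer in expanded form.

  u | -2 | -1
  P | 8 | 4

P(u) = -4u

L_0(u) = (u + 1) / [-1] = -u - 1
L_1(u) = (u + 2) / [1] = u + 2
P(u) = 8·L_0 + 4·L_1
  8·L_0(u) = -8u - 8
  4·L_1(u) = 4u + 8
Adding term by term: -4u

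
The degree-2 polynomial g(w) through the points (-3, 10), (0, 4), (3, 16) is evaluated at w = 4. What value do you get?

24

Evaluate each Lagrange basis at w = 4:
L_0(4) = (4)·(1)/[(-3)·(-6)] = 2/9
L_1(4) = (7)·(1)/[(3)·(-3)] = -7/9
L_2(4) = (7)·(4)/[(6)·(3)] = 14/9
Sum: 10·(2/9) + 4·(-7/9) + 16·(14/9) = 24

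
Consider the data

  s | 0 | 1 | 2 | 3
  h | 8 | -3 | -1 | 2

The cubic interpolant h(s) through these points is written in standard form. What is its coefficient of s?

Build the Lagrange basis polynomials:
L_0(s) = (s - 1)(s - 2)(s - 3) / [-6] = -(1/6)s^3 + s^2 - (11/6)s + 1
L_1(s) = s(s - 2)(s - 3) / [2] = (1/2)s^3 - (5/2)s^2 + 3s
L_2(s) = s(s - 1)(s - 3) / [-2] = -(1/2)s^3 + 2s^2 - (3/2)s
L_3(s) = s(s - 1)(s - 2) / [6] = (1/6)s^3 - (1/2)s^2 + (1/3)s
h(s) = 8·L_0 + (-3)·L_1 + (-1)·L_2 + 2·L_3
Only the coefficient of s is needed; take it from each L_i and combine:
8·(-11/6) + (-3)·(3) + (-1)·(-3/2) + 2·(1/3) = -43/2

-43/2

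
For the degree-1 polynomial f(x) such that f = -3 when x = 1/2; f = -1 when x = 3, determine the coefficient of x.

The leading coefficient equals the top divided difference f[1/2,3].
f[1/2,3] = (-1 - (-3)) / (3 - 1/2) = 4/5

4/5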